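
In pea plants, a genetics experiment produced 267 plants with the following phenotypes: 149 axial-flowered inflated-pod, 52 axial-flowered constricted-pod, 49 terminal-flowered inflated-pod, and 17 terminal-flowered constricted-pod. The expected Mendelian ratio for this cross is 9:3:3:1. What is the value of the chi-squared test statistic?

0.113

The 9:3:3:1 ratio has 16 parts, so with N = 267 the expected counts are:
  axial-flowered inflated-pod: 267 × 9/16 = 150.1875
  axial-flowered constricted-pod: 267 × 3/16 = 50.0625
  terminal-flowered inflated-pod: 267 × 3/16 = 50.0625
  terminal-flowered constricted-pod: 267 × 1/16 = 16.6875
χ² = Σ (O − E)² / E
  axial-flowered inflated-pod: (149 − 150.1875)² / 150.1875 = 0.0094
  axial-flowered constricted-pod: (52 − 50.0625)² / 50.0625 = 0.0750
  terminal-flowered inflated-pod: (49 − 50.0625)² / 50.0625 = 0.0225
  terminal-flowered constricted-pod: (17 − 16.6875)² / 16.6875 = 0.0059
χ² = 0.0094 + 0.0750 + 0.0225 + 0.0059 = 0.1128 ≈ 0.113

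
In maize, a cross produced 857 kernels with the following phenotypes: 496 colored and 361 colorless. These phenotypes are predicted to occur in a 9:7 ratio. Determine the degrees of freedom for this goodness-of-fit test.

1

A goodness-of-fit test with 2 phenotype classes has df = 2 − 1 = 1.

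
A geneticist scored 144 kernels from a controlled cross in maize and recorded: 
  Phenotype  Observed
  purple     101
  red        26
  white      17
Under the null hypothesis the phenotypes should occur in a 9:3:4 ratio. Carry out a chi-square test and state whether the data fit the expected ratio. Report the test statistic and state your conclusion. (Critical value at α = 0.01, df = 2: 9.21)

15.003; not consistent

The 9:3:4 ratio has 16 parts, so with N = 144 the expected counts are:
  purple: 144 × 9/16 = 81
  red: 144 × 3/16 = 27
  white: 144 × 4/16 = 36
χ² = Σ (O − E)² / E
  purple: (101 − 81)² / 81 = 4.9383
  red: (26 − 27)² / 27 = 0.0370
  white: (17 − 36)² / 36 = 10.0278
χ² = 4.9383 + 0.0370 + 10.0278 = 15.0031 ≈ 15.003
Degrees of freedom = 3 − 1 = 2; critical value at α = 0.01 is 9.21.
Since 15.003 > 9.21, we reject the null hypothesis — the data do not fit the 9:3:4 ratio.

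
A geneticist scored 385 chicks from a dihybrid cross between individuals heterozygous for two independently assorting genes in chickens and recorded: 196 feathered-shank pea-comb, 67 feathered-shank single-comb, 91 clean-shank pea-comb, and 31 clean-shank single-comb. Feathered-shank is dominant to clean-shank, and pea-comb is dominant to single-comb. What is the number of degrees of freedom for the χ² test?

3

A dihybrid F₂ with independent assortment and complete dominance at both loci gives a 9:3:3:1 phenotypic ratio.
A goodness-of-fit test with 4 phenotype classes has df = 4 − 1 = 3.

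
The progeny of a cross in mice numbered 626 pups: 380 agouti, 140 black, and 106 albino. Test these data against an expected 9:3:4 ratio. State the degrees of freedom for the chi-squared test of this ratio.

2

A goodness-of-fit test with 3 phenotype classes has df = 3 − 1 = 2.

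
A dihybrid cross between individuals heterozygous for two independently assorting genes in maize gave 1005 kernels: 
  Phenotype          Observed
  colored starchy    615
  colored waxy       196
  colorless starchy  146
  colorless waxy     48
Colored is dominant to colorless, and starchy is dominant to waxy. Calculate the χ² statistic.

17.721

A dihybrid F₂ with independent assortment and complete dominance at both loci gives a 9:3:3:1 phenotypic ratio.
The 9:3:3:1 ratio has 16 parts, so with N = 1005 the expected counts are:
  colored starchy: 1005 × 9/16 = 565.3125
  colored waxy: 1005 × 3/16 = 188.4375
  colorless starchy: 1005 × 3/16 = 188.4375
  colorless waxy: 1005 × 1/16 = 62.8125
χ² = Σ (O − E)² / E
  colored starchy: (615 − 565.3125)² / 565.3125 = 4.3672
  colored waxy: (196 − 188.4375)² / 188.4375 = 0.3035
  colorless starchy: (146 − 188.4375)² / 188.4375 = 9.5572
  colorless waxy: (48 − 62.8125)² / 62.8125 = 3.4931
χ² = 4.3672 + 0.3035 + 9.5572 + 3.4931 = 17.721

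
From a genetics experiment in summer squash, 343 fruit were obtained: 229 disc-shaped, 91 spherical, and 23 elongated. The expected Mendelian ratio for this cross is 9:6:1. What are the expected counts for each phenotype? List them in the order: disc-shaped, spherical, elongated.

Total ratio parts = 16. Expected numbers out of 343:
  disc-shaped: 343 × 9/16 = 192.9375
  spherical: 343 × 6/16 = 128.625
  elongated: 343 × 1/16 = 21.4375

192.9375, 128.625, 21.4375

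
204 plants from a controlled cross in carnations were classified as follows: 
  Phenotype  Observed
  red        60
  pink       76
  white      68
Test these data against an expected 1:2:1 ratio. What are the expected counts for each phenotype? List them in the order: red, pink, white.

Expected counts for N = 204 under a 1:2:1 ratio (total parts = 4):
  red: 204 × 1/4 = 51
  pink: 204 × 2/4 = 102
  white: 204 × 1/4 = 51

51, 102, 51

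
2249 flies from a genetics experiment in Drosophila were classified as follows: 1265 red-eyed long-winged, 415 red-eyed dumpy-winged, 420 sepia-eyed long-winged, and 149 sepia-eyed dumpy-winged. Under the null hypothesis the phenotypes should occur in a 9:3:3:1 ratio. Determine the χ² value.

Under the 9:3:3:1 hypothesis (Σ ratio = 16, N = 2249):
  red-eyed long-winged: 2249 × 9/16 = 1265.0625
  red-eyed dumpy-winged: 2249 × 3/16 = 421.6875
  sepia-eyed long-winged: 2249 × 3/16 = 421.6875
  sepia-eyed dumpy-winged: 2249 × 1/16 = 140.5625
χ² = Σ (O − E)² / E
  red-eyed long-winged: (1265 − 1265.0625)² / 1265.0625 = 0.0000
  red-eyed dumpy-winged: (415 − 421.6875)² / 421.6875 = 0.1061
  sepia-eyed long-winged: (420 − 421.6875)² / 421.6875 = 0.0068
  sepia-eyed dumpy-winged: (149 − 140.5625)² / 140.5625 = 0.5065
χ² = 0.0000 + 0.1061 + 0.0068 + 0.5065 = 0.6194 ≈ 0.619

0.619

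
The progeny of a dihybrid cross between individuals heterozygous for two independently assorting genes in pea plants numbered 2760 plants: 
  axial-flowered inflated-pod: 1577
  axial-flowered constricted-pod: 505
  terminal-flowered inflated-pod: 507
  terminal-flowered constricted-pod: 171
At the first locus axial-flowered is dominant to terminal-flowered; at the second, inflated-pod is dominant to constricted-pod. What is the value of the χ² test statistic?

A dihybrid F₂ with independent assortment and complete dominance at both loci gives a 9:3:3:1 phenotypic ratio.
Total ratio parts = 16. Expected numbers out of 2760:
  axial-flowered inflated-pod: 2760 × 9/16 = 1552.5
  axial-flowered constricted-pod: 2760 × 3/16 = 517.5
  terminal-flowered inflated-pod: 2760 × 3/16 = 517.5
  terminal-flowered constricted-pod: 2760 × 1/16 = 172.5
χ² = Σ (O − E)² / E
  axial-flowered inflated-pod: (1577 − 1552.5)² / 1552.5 = 0.3866
  axial-flowered constricted-pod: (505 − 517.5)² / 517.5 = 0.3019
  terminal-flowered inflated-pod: (507 − 517.5)² / 517.5 = 0.2130
  terminal-flowered constricted-pod: (171 − 172.5)² / 172.5 = 0.0130
χ² = 0.3866 + 0.3019 + 0.2130 + 0.0130 = 0.9145 ≈ 0.915

0.915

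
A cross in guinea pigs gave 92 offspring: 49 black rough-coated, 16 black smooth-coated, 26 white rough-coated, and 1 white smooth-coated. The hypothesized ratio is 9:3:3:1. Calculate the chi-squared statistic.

8.599

Total ratio parts = 16. Expected numbers out of 92:
  black rough-coated: 92 × 9/16 = 51.75
  black smooth-coated: 92 × 3/16 = 17.25
  white rough-coated: 92 × 3/16 = 17.25
  white smooth-coated: 92 × 1/16 = 5.75
χ² = Σ (O − E)² / E
  black rough-coated: (49 − 51.75)² / 51.75 = 0.1461
  black smooth-coated: (16 − 17.25)² / 17.25 = 0.0906
  white rough-coated: (26 − 17.25)² / 17.25 = 4.4384
  white smooth-coated: (1 − 5.75)² / 5.75 = 3.9239
χ² = 0.1461 + 0.0906 + 4.4384 + 3.9239 = 8.599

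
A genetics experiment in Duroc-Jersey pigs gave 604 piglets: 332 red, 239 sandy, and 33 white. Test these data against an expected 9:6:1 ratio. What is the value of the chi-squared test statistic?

1.464

Under the 9:6:1 hypothesis (Σ ratio = 16, N = 604):
  red: 604 × 9/16 = 339.75
  sandy: 604 × 6/16 = 226.5
  white: 604 × 1/16 = 37.75
χ² = Σ (O − E)² / E
  red: (332 − 339.75)² / 339.75 = 0.1768
  sandy: (239 − 226.5)² / 226.5 = 0.6898
  white: (33 − 37.75)² / 37.75 = 0.5977
χ² = 0.1768 + 0.6898 + 0.5977 = 1.4643 ≈ 1.464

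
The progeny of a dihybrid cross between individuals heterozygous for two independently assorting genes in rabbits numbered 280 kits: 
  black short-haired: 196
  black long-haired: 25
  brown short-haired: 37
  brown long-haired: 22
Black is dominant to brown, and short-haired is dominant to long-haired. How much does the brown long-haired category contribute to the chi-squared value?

A dihybrid F₂ with independent assortment and complete dominance at both loci gives a 9:3:3:1 phenotypic ratio.
Total ratio parts = 16. Expected numbers out of 280:
  black short-haired: 280 × 9/16 = 157.5
  black long-haired: 280 × 3/16 = 52.5
  brown short-haired: 280 × 3/16 = 52.5
  brown long-haired: 280 × 1/16 = 17.5
Contribution of brown long-haired: (22 − 17.5)² / 17.5 = 1.1571

1.157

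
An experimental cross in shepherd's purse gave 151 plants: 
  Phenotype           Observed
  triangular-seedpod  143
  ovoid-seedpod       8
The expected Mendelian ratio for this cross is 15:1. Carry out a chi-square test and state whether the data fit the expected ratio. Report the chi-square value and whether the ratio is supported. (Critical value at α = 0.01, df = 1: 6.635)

Expected counts for N = 151 under a 15:1 ratio (total parts = 16):
  triangular-seedpod: 151 × 15/16 = 141.5625
  ovoid-seedpod: 151 × 1/16 = 9.4375
χ² = Σ (O − E)² / E
  triangular-seedpod: (143 − 141.5625)² / 141.5625 = 0.0146
  ovoid-seedpod: (8 − 9.4375)² / 9.4375 = 0.2190
χ² = 0.0146 + 0.2190 = 0.2336 ≈ 0.234
Degrees of freedom = 2 − 1 = 1; critical value at α = 0.01 is 6.635.
Since 0.234 < 6.635, we fail to reject the null hypothesis — the data are consistent with the 15:1 ratio.

0.234; consistent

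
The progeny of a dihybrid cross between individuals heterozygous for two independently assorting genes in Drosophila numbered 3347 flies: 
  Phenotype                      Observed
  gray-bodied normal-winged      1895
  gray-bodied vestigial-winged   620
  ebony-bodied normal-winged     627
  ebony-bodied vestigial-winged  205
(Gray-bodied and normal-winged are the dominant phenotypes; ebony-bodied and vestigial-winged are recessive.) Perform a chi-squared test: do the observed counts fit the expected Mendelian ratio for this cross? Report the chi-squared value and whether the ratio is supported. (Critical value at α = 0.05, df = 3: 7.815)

A dihybrid F₂ with independent assortment and complete dominance at both loci gives a 9:3:3:1 phenotypic ratio.
Total ratio parts = 16. Expected numbers out of 3347:
  gray-bodied normal-winged: 3347 × 9/16 = 1882.6875
  gray-bodied vestigial-winged: 3347 × 3/16 = 627.5625
  ebony-bodied normal-winged: 3347 × 3/16 = 627.5625
  ebony-bodied vestigial-winged: 3347 × 1/16 = 209.1875
χ² = Σ (O − E)² / E
  gray-bodied normal-winged: (1895 − 1882.6875)² / 1882.6875 = 0.0805
  gray-bodied vestigial-winged: (620 − 627.5625)² / 627.5625 = 0.0911
  ebony-bodied normal-winged: (627 − 627.5625)² / 627.5625 = 0.0005
  ebony-bodied vestigial-winged: (205 − 209.1875)² / 209.1875 = 0.0838
χ² = 0.0805 + 0.0911 + 0.0005 + 0.0838 = 0.2559 ≈ 0.256
Degrees of freedom = 4 − 1 = 3; critical value at α = 0.05 is 7.815.
Since 0.256 < 7.815, we fail to reject the null hypothesis — the data are consistent with the 9:3:3:1 ratio.

0.256; consistent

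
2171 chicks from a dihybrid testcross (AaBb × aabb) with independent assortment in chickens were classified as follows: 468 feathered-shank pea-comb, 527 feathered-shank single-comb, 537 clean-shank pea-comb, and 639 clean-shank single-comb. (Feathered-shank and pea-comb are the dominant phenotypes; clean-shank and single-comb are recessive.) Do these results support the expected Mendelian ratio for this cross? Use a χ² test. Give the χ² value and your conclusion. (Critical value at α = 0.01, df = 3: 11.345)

27.882; not consistent

A dihybrid testcross with independent assortment gives a 1:1:1:1 ratio.
Total ratio parts = 4. Expected numbers out of 2171:
  feathered-shank pea-comb: 2171 × 1/4 = 542.75
  feathered-shank single-comb: 2171 × 1/4 = 542.75
  clean-shank pea-comb: 2171 × 1/4 = 542.75
  clean-shank single-comb: 2171 × 1/4 = 542.75
χ² = Σ (O − E)² / E
  feathered-shank pea-comb: (468 − 542.75)² / 542.75 = 10.2949
  feathered-shank single-comb: (527 − 542.75)² / 542.75 = 0.4570
  clean-shank pea-comb: (537 − 542.75)² / 542.75 = 0.0609
  clean-shank single-comb: (639 − 542.75)² / 542.75 = 17.0687
χ² = 10.2949 + 0.4570 + 0.0609 + 17.0687 = 27.8815 ≈ 27.882
Degrees of freedom = 4 − 1 = 3; critical value at α = 0.01 is 11.345.
Since 27.882 > 11.345, we reject the null hypothesis — the data do not fit the 1:1:1:1 ratio.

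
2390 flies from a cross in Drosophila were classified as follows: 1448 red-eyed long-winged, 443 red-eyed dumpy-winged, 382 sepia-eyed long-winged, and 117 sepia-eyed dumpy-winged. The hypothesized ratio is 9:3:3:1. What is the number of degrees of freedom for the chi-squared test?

A goodness-of-fit test with 4 phenotype classes has df = 4 − 1 = 3.

3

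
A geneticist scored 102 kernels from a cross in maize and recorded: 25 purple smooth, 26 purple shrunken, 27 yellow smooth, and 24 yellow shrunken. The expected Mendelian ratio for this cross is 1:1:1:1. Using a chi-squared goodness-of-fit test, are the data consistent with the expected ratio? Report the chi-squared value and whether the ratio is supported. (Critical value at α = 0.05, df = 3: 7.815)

Expected counts for N = 102 under a 1:1:1:1 ratio (total parts = 4):
  purple smooth: 102 × 1/4 = 25.5
  purple shrunken: 102 × 1/4 = 25.5
  yellow smooth: 102 × 1/4 = 25.5
  yellow shrunken: 102 × 1/4 = 25.5
χ² = Σ (O − E)² / E
  purple smooth: (25 − 25.5)² / 25.5 = 0.0098
  purple shrunken: (26 − 25.5)² / 25.5 = 0.0098
  yellow smooth: (27 − 25.5)² / 25.5 = 0.0882
  yellow shrunken: (24 − 25.5)² / 25.5 = 0.0882
χ² = 0.0098 + 0.0098 + 0.0882 + 0.0882 = 0.196
Degrees of freedom = 4 − 1 = 3; critical value at α = 0.05 is 7.815.
Since 0.196 < 7.815, we fail to reject the null hypothesis — the data are consistent with the 1:1:1:1 ratio.

0.196; consistent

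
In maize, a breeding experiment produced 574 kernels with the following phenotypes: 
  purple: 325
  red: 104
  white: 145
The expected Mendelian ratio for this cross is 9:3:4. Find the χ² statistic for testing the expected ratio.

Expected counts for N = 574 under a 9:3:4 ratio (total parts = 16):
  purple: 574 × 9/16 = 322.875
  red: 574 × 3/16 = 107.625
  white: 574 × 4/16 = 143.5
χ² = Σ (O − E)² / E
  purple: (325 − 322.875)² / 322.875 = 0.0140
  red: (104 − 107.625)² / 107.625 = 0.1221
  white: (145 − 143.5)² / 143.5 = 0.0157
χ² = 0.0140 + 0.1221 + 0.0157 = 0.1518 ≈ 0.152

0.152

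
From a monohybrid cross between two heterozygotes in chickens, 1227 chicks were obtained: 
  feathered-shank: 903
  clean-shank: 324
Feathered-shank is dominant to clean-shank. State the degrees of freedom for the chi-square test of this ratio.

1

For a monohybrid cross between heterozygotes with complete dominance, the expected phenotypic ratio is 3:1.
A goodness-of-fit test with 2 phenotype classes has df = 2 − 1 = 1.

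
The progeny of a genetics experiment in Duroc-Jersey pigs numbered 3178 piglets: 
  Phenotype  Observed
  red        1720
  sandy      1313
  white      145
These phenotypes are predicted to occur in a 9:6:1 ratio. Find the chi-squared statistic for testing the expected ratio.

29.372

Total ratio parts = 16. Expected numbers out of 3178:
  red: 3178 × 9/16 = 1787.625
  sandy: 3178 × 6/16 = 1191.75
  white: 3178 × 1/16 = 198.625
χ² = Σ (O − E)² / E
  red: (1720 − 1787.625)² / 1787.625 = 2.5582
  sandy: (1313 − 1191.75)² / 1191.75 = 12.3361
  white: (145 − 198.625)² / 198.625 = 14.4777
χ² = 2.5582 + 12.3361 + 14.4777 = 29.372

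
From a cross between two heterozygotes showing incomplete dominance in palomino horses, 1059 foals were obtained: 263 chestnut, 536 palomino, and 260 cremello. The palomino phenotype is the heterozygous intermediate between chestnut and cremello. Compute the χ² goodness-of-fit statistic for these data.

0.177

With incomplete dominance, a heterozygote × heterozygote cross gives a 1:2:1 phenotypic ratio.
Expected counts for N = 1059 under a 1:2:1 ratio (total parts = 4):
  chestnut: 1059 × 1/4 = 264.75
  palomino: 1059 × 2/4 = 529.5
  cremello: 1059 × 1/4 = 264.75
χ² = Σ (O − E)² / E
  chestnut: (263 − 264.75)² / 264.75 = 0.0116
  palomino: (536 − 529.5)² / 529.5 = 0.0798
  cremello: (260 − 264.75)² / 264.75 = 0.0852
χ² = 0.0116 + 0.0798 + 0.0852 = 0.1766 ≈ 0.177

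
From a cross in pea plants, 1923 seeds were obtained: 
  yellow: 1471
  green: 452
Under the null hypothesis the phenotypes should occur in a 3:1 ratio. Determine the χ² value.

Expected counts for N = 1923 under a 3:1 ratio (total parts = 4):
  yellow: 1923 × 3/4 = 1442.25
  green: 1923 × 1/4 = 480.75
χ² = Σ (O − E)² / E
  yellow: (1471 − 1442.25)² / 1442.25 = 0.5731
  green: (452 − 480.75)² / 480.75 = 1.7193
χ² = 0.5731 + 1.7193 = 2.2924 ≈ 2.292

2.292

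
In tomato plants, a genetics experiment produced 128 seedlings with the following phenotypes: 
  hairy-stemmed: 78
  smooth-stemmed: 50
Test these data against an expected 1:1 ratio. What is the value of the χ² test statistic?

6.125

The 1:1 ratio has 2 parts, so with N = 128 the expected counts are:
  hairy-stemmed: 128 × 1/2 = 64
  smooth-stemmed: 128 × 1/2 = 64
χ² = Σ (O − E)² / E
  hairy-stemmed: (78 − 64)² / 64 = 3.0625
  smooth-stemmed: (50 − 64)² / 64 = 3.0625
χ² = 3.0625 + 3.0625 = 6.125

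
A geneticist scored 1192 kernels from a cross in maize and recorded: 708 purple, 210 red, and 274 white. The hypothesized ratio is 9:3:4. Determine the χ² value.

4.846

Expected counts for N = 1192 under a 9:3:4 ratio (total parts = 16):
  purple: 1192 × 9/16 = 670.5
  red: 1192 × 3/16 = 223.5
  white: 1192 × 4/16 = 298
χ² = Σ (O − E)² / E
  purple: (708 − 670.5)² / 670.5 = 2.0973
  red: (210 − 223.5)² / 223.5 = 0.8154
  white: (274 − 298)² / 298 = 1.9329
χ² = 2.0973 + 0.8154 + 1.9329 = 4.8456 ≈ 4.846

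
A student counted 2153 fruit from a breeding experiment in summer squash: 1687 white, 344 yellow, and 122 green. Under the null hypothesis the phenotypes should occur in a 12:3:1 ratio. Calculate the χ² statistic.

Expected counts for N = 2153 under a 12:3:1 ratio (total parts = 16):
  white: 2153 × 12/16 = 1614.75
  yellow: 2153 × 3/16 = 403.6875
  green: 2153 × 1/16 = 134.5625
χ² = Σ (O − E)² / E
  white: (1687 − 1614.75)² / 1614.75 = 3.2327
  yellow: (344 − 403.6875)² / 403.6875 = 8.8251
  green: (122 − 134.5625)² / 134.5625 = 1.1728
χ² = 3.2327 + 8.8251 + 1.1728 = 13.2306 ≈ 13.231

13.231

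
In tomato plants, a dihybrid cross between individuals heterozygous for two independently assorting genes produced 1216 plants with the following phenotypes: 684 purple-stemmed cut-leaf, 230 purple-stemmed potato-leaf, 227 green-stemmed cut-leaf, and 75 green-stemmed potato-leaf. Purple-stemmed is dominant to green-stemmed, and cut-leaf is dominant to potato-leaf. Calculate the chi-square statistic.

0.035

A dihybrid F₂ with independent assortment and complete dominance at both loci gives a 9:3:3:1 phenotypic ratio.
Under the 9:3:3:1 hypothesis (Σ ratio = 16, N = 1216):
  purple-stemmed cut-leaf: 1216 × 9/16 = 684
  purple-stemmed potato-leaf: 1216 × 3/16 = 228
  green-stemmed cut-leaf: 1216 × 3/16 = 228
  green-stemmed potato-leaf: 1216 × 1/16 = 76
χ² = Σ (O − E)² / E
  purple-stemmed cut-leaf: (684 − 684)² / 684 = 0.0000
  purple-stemmed potato-leaf: (230 − 228)² / 228 = 0.0175
  green-stemmed cut-leaf: (227 − 228)² / 228 = 0.0044
  green-stemmed potato-leaf: (75 − 76)² / 76 = 0.0132
χ² = 0.0000 + 0.0175 + 0.0044 + 0.0132 = 0.0351 ≈ 0.035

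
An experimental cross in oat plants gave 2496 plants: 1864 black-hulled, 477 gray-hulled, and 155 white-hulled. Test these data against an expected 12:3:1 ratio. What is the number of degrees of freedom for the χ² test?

2

A goodness-of-fit test with 3 phenotype classes has df = 3 − 1 = 2.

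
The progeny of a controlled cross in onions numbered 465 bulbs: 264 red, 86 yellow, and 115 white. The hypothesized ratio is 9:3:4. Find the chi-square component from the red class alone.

0.023

Total ratio parts = 16. Expected numbers out of 465:
  red: 465 × 9/16 = 261.5625
  yellow: 465 × 3/16 = 87.1875
  white: 465 × 4/16 = 116.25
Contribution of red: (264 − 261.5625)² / 261.5625 = 0.0227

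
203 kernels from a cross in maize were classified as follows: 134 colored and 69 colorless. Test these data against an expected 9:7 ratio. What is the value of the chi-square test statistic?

7.857

Expected counts for N = 203 under a 9:7 ratio (total parts = 16):
  colored: 203 × 9/16 = 114.1875
  colorless: 203 × 7/16 = 88.8125
χ² = Σ (O − E)² / E
  colored: (134 − 114.1875)² / 114.1875 = 3.4376
  colorless: (69 − 88.8125)² / 88.8125 = 4.4198
χ² = 3.4376 + 4.4198 = 7.8574 ≈ 7.857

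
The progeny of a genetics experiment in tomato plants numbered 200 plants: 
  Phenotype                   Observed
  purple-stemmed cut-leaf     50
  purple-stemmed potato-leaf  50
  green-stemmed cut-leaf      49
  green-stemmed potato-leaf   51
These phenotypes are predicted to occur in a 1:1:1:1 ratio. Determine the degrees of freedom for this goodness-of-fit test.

3

A goodness-of-fit test with 4 phenotype classes has df = 4 − 1 = 3.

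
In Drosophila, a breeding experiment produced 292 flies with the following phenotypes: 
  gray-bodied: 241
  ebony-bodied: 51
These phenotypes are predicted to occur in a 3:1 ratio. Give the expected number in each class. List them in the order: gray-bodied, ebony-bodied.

219, 73

Total ratio parts = 4. Expected numbers out of 292:
  gray-bodied: 292 × 3/4 = 219
  ebony-bodied: 292 × 1/4 = 73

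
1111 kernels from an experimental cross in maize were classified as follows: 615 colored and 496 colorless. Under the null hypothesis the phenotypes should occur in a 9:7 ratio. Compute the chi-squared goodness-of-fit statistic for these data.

0.361

Under the 9:7 hypothesis (Σ ratio = 16, N = 1111):
  colored: 1111 × 9/16 = 624.9375
  colorless: 1111 × 7/16 = 486.0625
χ² = Σ (O − E)² / E
  colored: (615 − 624.9375)² / 624.9375 = 0.1580
  colorless: (496 − 486.0625)² / 486.0625 = 0.2032
χ² = 0.1580 + 0.2032 = 0.3612 ≈ 0.361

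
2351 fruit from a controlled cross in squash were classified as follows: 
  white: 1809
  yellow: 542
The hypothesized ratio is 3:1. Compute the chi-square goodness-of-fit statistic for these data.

The 3:1 ratio has 4 parts, so with N = 2351 the expected counts are:
  white: 2351 × 3/4 = 1763.25
  yellow: 2351 × 1/4 = 587.75
χ² = Σ (O − E)² / E
  white: (1809 − 1763.25)² / 1763.25 = 1.1870
  yellow: (542 − 587.75)² / 587.75 = 3.5611
χ² = 1.1870 + 3.5611 = 4.7481 ≈ 4.748

4.748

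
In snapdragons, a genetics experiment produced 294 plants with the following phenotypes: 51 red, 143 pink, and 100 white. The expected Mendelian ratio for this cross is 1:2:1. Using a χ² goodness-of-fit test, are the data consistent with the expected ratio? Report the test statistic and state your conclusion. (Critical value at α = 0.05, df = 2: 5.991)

16.551; not consistent

Under the 1:2:1 hypothesis (Σ ratio = 4, N = 294):
  red: 294 × 1/4 = 73.5
  pink: 294 × 2/4 = 147
  white: 294 × 1/4 = 73.5
χ² = Σ (O − E)² / E
  red: (51 − 73.5)² / 73.5 = 6.8878
  pink: (143 − 147)² / 147 = 0.1088
  white: (100 − 73.5)² / 73.5 = 9.5544
χ² = 6.8878 + 0.1088 + 9.5544 = 16.551
Degrees of freedom = 3 − 1 = 2; critical value at α = 0.05 is 5.991.
Since 16.551 > 5.991, we reject the null hypothesis — the data do not fit the 1:2:1 ratio.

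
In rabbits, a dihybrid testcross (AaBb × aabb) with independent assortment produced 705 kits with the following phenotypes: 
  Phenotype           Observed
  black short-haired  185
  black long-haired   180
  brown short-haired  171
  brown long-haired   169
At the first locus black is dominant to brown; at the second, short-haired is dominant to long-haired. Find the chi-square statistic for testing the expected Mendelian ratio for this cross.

A dihybrid testcross with independent assortment gives a 1:1:1:1 ratio.
The 1:1:1:1 ratio has 4 parts, so with N = 705 the expected counts are:
  black short-haired: 705 × 1/4 = 176.25
  black long-haired: 705 × 1/4 = 176.25
  brown short-haired: 705 × 1/4 = 176.25
  brown long-haired: 705 × 1/4 = 176.25
χ² = Σ (O − E)² / E
  black short-haired: (185 − 176.25)² / 176.25 = 0.4344
  black long-haired: (180 − 176.25)² / 176.25 = 0.0798
  brown short-haired: (171 − 176.25)² / 176.25 = 0.1564
  brown long-haired: (169 − 176.25)² / 176.25 = 0.2982
χ² = 0.4344 + 0.0798 + 0.1564 + 0.2982 = 0.9688 ≈ 0.969

0.969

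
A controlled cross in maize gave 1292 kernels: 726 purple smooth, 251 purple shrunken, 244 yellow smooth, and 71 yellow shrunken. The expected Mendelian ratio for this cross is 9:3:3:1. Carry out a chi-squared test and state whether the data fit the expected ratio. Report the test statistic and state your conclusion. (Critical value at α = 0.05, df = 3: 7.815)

The 9:3:3:1 ratio has 16 parts, so with N = 1292 the expected counts are:
  purple smooth: 1292 × 9/16 = 726.75
  purple shrunken: 1292 × 3/16 = 242.25
  yellow smooth: 1292 × 3/16 = 242.25
  yellow shrunken: 1292 × 1/16 = 80.75
χ² = Σ (O − E)² / E
  purple smooth: (726 − 726.75)² / 726.75 = 0.0008
  purple shrunken: (251 − 242.25)² / 242.25 = 0.3160
  yellow smooth: (244 − 242.25)² / 242.25 = 0.0126
  yellow shrunken: (71 − 80.75)² / 80.75 = 1.1772
χ² = 0.0008 + 0.3160 + 0.0126 + 1.1772 = 1.5066 ≈ 1.507
Degrees of freedom = 4 − 1 = 3; critical value at α = 0.05 is 7.815.
Since 1.507 < 7.815, we fail to reject the null hypothesis — the data are consistent with the 9:3:3:1 ratio.

1.507; consistent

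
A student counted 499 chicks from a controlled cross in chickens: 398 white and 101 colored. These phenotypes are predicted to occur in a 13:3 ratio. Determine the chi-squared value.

The 13:3 ratio has 16 parts, so with N = 499 the expected counts are:
  white: 499 × 13/16 = 405.4375
  colored: 499 × 3/16 = 93.5625
χ² = Σ (O − E)² / E
  white: (398 − 405.4375)² / 405.4375 = 0.1364
  colored: (101 − 93.5625)² / 93.5625 = 0.5912
χ² = 0.1364 + 0.5912 = 0.7276 ≈ 0.728

0.728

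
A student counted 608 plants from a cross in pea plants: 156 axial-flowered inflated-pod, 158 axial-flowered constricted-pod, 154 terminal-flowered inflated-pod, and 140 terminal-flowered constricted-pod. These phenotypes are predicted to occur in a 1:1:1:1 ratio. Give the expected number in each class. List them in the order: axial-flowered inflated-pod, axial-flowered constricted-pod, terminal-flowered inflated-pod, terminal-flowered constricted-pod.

The 1:1:1:1 ratio has 4 parts, so with N = 608 the expected counts are:
  axial-flowered inflated-pod: 608 × 1/4 = 152
  axial-flowered constricted-pod: 608 × 1/4 = 152
  terminal-flowered inflated-pod: 608 × 1/4 = 152
  terminal-flowered constricted-pod: 608 × 1/4 = 152

152, 152, 152, 152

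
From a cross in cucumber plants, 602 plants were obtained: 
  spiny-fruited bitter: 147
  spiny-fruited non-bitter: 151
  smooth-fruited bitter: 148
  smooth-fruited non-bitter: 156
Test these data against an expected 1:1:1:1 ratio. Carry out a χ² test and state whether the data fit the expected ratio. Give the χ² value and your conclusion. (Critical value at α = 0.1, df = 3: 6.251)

0.326; consistent

Total ratio parts = 4. Expected numbers out of 602:
  spiny-fruited bitter: 602 × 1/4 = 150.5
  spiny-fruited non-bitter: 602 × 1/4 = 150.5
  smooth-fruited bitter: 602 × 1/4 = 150.5
  smooth-fruited non-bitter: 602 × 1/4 = 150.5
χ² = Σ (O − E)² / E
  spiny-fruited bitter: (147 − 150.5)² / 150.5 = 0.0814
  spiny-fruited non-bitter: (151 − 150.5)² / 150.5 = 0.0017
  smooth-fruited bitter: (148 − 150.5)² / 150.5 = 0.0415
  smooth-fruited non-bitter: (156 − 150.5)² / 150.5 = 0.2010
χ² = 0.0814 + 0.0017 + 0.0415 + 0.2010 = 0.3256 ≈ 0.326
Degrees of freedom = 4 − 1 = 3; critical value at α = 0.1 is 6.251.
Since 0.326 < 6.251, we fail to reject the null hypothesis — the data are consistent with the 1:1:1:1 ratio.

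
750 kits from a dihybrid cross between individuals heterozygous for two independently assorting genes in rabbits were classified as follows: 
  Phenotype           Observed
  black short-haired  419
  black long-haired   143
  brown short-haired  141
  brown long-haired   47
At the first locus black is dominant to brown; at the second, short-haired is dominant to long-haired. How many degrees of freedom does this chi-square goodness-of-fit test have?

A dihybrid F₂ with independent assortment and complete dominance at both loci gives a 9:3:3:1 phenotypic ratio.
A goodness-of-fit test with 4 phenotype classes has df = 4 − 1 = 3.

3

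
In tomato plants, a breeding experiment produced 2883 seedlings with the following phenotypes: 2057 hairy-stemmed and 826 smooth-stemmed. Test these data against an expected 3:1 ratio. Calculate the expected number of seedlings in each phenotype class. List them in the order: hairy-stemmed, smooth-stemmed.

The 3:1 ratio has 4 parts, so with N = 2883 the expected counts are:
  hairy-stemmed: 2883 × 3/4 = 2162.25
  smooth-stemmed: 2883 × 1/4 = 720.75

2162.25, 720.75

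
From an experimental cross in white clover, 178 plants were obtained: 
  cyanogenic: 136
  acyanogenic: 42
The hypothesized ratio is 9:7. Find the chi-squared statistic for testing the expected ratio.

The 9:7 ratio has 16 parts, so with N = 178 the expected counts are:
  cyanogenic: 178 × 9/16 = 100.125
  acyanogenic: 178 × 7/16 = 77.875
χ² = Σ (O − E)² / E
  cyanogenic: (136 − 100.125)² / 100.125 = 12.8541
  acyanogenic: (42 − 77.875)² / 77.875 = 16.5267
χ² = 12.8541 + 16.5267 = 29.3808 ≈ 29.381

29.381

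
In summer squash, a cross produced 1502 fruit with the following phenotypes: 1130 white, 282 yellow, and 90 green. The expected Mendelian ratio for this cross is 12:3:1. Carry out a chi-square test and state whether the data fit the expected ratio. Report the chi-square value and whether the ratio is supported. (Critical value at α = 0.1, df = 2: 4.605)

0.171; consistent

The 12:3:1 ratio has 16 parts, so with N = 1502 the expected counts are:
  white: 1502 × 12/16 = 1126.5
  yellow: 1502 × 3/16 = 281.625
  green: 1502 × 1/16 = 93.875
χ² = Σ (O − E)² / E
  white: (1130 − 1126.5)² / 1126.5 = 0.0109
  yellow: (282 − 281.625)² / 281.625 = 0.0005
  green: (90 − 93.875)² / 93.875 = 0.1600
χ² = 0.0109 + 0.0005 + 0.1600 = 0.1714 ≈ 0.171
Degrees of freedom = 3 − 1 = 2; critical value at α = 0.1 is 4.605.
Since 0.171 < 4.605, we fail to reject the null hypothesis — the data are consistent with the 12:3:1 ratio.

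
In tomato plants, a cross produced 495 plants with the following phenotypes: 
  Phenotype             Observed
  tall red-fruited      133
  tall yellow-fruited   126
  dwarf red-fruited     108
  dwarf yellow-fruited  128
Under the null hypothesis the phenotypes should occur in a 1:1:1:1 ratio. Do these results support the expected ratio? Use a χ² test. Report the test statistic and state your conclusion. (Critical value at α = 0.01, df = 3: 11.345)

2.883; consistent

Under the 1:1:1:1 hypothesis (Σ ratio = 4, N = 495):
  tall red-fruited: 495 × 1/4 = 123.75
  tall yellow-fruited: 495 × 1/4 = 123.75
  dwarf red-fruited: 495 × 1/4 = 123.75
  dwarf yellow-fruited: 495 × 1/4 = 123.75
χ² = Σ (O − E)² / E
  tall red-fruited: (133 − 123.75)² / 123.75 = 0.6914
  tall yellow-fruited: (126 − 123.75)² / 123.75 = 0.0409
  dwarf red-fruited: (108 − 123.75)² / 123.75 = 2.0045
  dwarf yellow-fruited: (128 − 123.75)² / 123.75 = 0.1460
χ² = 0.6914 + 0.0409 + 2.0045 + 0.1460 = 2.8828 ≈ 2.883
Degrees of freedom = 4 − 1 = 3; critical value at α = 0.01 is 11.345.
Since 2.883 < 11.345, we fail to reject the null hypothesis — the data are consistent with the 1:1:1:1 ratio.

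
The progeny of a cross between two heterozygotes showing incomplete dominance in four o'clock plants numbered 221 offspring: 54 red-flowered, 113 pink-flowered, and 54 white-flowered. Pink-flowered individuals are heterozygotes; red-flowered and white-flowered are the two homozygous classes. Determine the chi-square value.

0.113

With incomplete dominance, a heterozygote × heterozygote cross gives a 1:2:1 phenotypic ratio.
Under the 1:2:1 hypothesis (Σ ratio = 4, N = 221):
  red-flowered: 221 × 1/4 = 55.25
  pink-flowered: 221 × 2/4 = 110.5
  white-flowered: 221 × 1/4 = 55.25
χ² = Σ (O − E)² / E
  red-flowered: (54 − 55.25)² / 55.25 = 0.0283
  pink-flowered: (113 − 110.5)² / 110.5 = 0.0566
  white-flowered: (54 − 55.25)² / 55.25 = 0.0283
χ² = 0.0283 + 0.0566 + 0.0283 = 0.1132 ≈ 0.113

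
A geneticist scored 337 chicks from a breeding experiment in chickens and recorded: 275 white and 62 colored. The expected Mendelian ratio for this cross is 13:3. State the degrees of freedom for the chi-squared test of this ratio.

A goodness-of-fit test with 2 phenotype classes has df = 2 − 1 = 1.

1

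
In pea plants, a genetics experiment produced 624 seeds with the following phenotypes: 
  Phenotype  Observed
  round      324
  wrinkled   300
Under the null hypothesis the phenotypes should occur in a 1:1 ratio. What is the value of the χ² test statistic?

Under the 1:1 hypothesis (Σ ratio = 2, N = 624):
  round: 624 × 1/2 = 312
  wrinkled: 624 × 1/2 = 312
χ² = Σ (O − E)² / E
  round: (324 − 312)² / 312 = 0.4615
  wrinkled: (300 − 312)² / 312 = 0.4615
χ² = 0.4615 + 0.4615 = 0.923

0.923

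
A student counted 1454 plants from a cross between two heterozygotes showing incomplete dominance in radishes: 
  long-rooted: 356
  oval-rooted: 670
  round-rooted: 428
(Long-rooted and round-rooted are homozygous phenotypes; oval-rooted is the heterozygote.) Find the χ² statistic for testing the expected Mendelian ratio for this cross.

16.069

With incomplete dominance, a heterozygote × heterozygote cross gives a 1:2:1 phenotypic ratio.
Expected counts for N = 1454 under a 1:2:1 ratio (total parts = 4):
  long-rooted: 1454 × 1/4 = 363.5
  oval-rooted: 1454 × 2/4 = 727
  round-rooted: 1454 × 1/4 = 363.5
χ² = Σ (O − E)² / E
  long-rooted: (356 − 363.5)² / 363.5 = 0.1547
  oval-rooted: (670 − 727)² / 727 = 4.4691
  round-rooted: (428 − 363.5)² / 363.5 = 11.4450
χ² = 0.1547 + 4.4691 + 11.4450 = 16.0688 ≈ 16.069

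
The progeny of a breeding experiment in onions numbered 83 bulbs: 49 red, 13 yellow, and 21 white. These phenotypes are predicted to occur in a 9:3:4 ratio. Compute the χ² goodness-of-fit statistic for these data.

Under the 9:3:4 hypothesis (Σ ratio = 16, N = 83):
  red: 83 × 9/16 = 46.6875
  yellow: 83 × 3/16 = 15.5625
  white: 83 × 4/16 = 20.75
χ² = Σ (O − E)² / E
  red: (49 − 46.6875)² / 46.6875 = 0.1145
  yellow: (13 − 15.5625)² / 15.5625 = 0.4219
  white: (21 − 20.75)² / 20.75 = 0.0030
χ² = 0.1145 + 0.4219 + 0.0030 = 0.5394 ≈ 0.539

0.539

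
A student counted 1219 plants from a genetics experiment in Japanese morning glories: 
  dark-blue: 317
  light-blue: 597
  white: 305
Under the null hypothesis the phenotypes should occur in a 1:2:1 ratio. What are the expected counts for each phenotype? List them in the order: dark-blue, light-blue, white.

Expected counts for N = 1219 under a 1:2:1 ratio (total parts = 4):
  dark-blue: 1219 × 1/4 = 304.75
  light-blue: 1219 × 2/4 = 609.5
  white: 1219 × 1/4 = 304.75

304.75, 609.5, 304.75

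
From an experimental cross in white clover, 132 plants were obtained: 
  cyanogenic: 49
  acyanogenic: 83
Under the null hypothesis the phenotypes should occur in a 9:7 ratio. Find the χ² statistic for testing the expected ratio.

Total ratio parts = 16. Expected numbers out of 132:
  cyanogenic: 132 × 9/16 = 74.25
  acyanogenic: 132 × 7/16 = 57.75
χ² = Σ (O − E)² / E
  cyanogenic: (49 − 74.25)² / 74.25 = 8.5867
  acyanogenic: (83 − 57.75)² / 57.75 = 11.0400
χ² = 8.5867 + 11.0400 = 19.6267 ≈ 19.627

19.627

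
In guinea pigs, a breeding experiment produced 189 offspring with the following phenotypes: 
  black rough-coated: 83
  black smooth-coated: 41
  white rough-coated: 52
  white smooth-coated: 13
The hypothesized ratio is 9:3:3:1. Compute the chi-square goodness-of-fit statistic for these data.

Total ratio parts = 16. Expected numbers out of 189:
  black rough-coated: 189 × 9/16 = 106.3125
  black smooth-coated: 189 × 3/16 = 35.4375
  white rough-coated: 189 × 3/16 = 35.4375
  white smooth-coated: 189 × 1/16 = 11.8125
χ² = Σ (O − E)² / E
  black rough-coated: (83 − 106.3125)² / 106.3125 = 5.1120
  black smooth-coated: (41 − 35.4375)² / 35.4375 = 0.8731
  white rough-coated: (52 − 35.4375)² / 35.4375 = 7.7409
  white smooth-coated: (13 − 11.8125)² / 11.8125 = 0.1194
χ² = 5.1120 + 0.8731 + 7.7409 + 0.1194 = 13.8454 ≈ 13.845

13.845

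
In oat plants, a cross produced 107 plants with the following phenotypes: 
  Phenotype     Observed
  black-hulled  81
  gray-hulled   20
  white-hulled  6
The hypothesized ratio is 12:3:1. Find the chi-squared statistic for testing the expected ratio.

Total ratio parts = 16. Expected numbers out of 107:
  black-hulled: 107 × 12/16 = 80.25
  gray-hulled: 107 × 3/16 = 20.0625
  white-hulled: 107 × 1/16 = 6.6875
χ² = Σ (O − E)² / E
  black-hulled: (81 − 80.25)² / 80.25 = 0.0070
  gray-hulled: (20 − 20.0625)² / 20.0625 = 0.0002
  white-hulled: (6 − 6.6875)² / 6.6875 = 0.0707
χ² = 0.0070 + 0.0002 + 0.0707 = 0.0779 ≈ 0.078

0.078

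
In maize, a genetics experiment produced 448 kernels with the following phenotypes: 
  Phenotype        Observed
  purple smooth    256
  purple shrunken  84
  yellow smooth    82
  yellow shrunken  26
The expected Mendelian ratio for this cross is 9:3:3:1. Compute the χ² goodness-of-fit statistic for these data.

Expected counts for N = 448 under a 9:3:3:1 ratio (total parts = 16):
  purple smooth: 448 × 9/16 = 252
  purple shrunken: 448 × 3/16 = 84
  yellow smooth: 448 × 3/16 = 84
  yellow shrunken: 448 × 1/16 = 28
χ² = Σ (O − E)² / E
  purple smooth: (256 − 252)² / 252 = 0.0635
  purple shrunken: (84 − 84)² / 84 = 0.0000
  yellow smooth: (82 − 84)² / 84 = 0.0476
  yellow shrunken: (26 − 28)² / 28 = 0.1429
χ² = 0.0635 + 0.0000 + 0.0476 + 0.1429 = 0.254

0.254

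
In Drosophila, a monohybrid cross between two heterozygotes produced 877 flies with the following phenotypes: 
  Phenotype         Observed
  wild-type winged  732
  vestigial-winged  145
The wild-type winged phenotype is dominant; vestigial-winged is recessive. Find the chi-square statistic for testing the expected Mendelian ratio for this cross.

For a monohybrid cross between heterozygotes with complete dominance, the expected phenotypic ratio is 3:1.
Expected counts for N = 877 under a 3:1 ratio (total parts = 4):
  wild-type winged: 877 × 3/4 = 657.75
  vestigial-winged: 877 × 1/4 = 219.25
χ² = Σ (O − E)² / E
  wild-type winged: (732 − 657.75)² / 657.75 = 8.3817
  vestigial-winged: (145 − 219.25)² / 219.25 = 25.1451
χ² = 8.3817 + 25.1451 = 33.5268 ≈ 33.527

33.527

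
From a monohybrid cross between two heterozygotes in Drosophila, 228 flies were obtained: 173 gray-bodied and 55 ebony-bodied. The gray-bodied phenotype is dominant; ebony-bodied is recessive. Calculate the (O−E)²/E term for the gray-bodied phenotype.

For a monohybrid cross between heterozygotes with complete dominance, the expected phenotypic ratio is 3:1.
The 3:1 ratio has 4 parts, so with N = 228 the expected counts are:
  gray-bodied: 228 × 3/4 = 171
  ebony-bodied: 228 × 1/4 = 57
Contribution of gray-bodied: (173 − 171)² / 171 = 0.0234

0.023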